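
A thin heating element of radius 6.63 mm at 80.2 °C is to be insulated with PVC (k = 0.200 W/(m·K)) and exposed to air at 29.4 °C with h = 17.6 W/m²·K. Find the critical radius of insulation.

r_cr = 1.14 cm

For a cylinder, r_cr = k_ins/h = 0.200/17.6 = 0.0114 m = 1.14 cm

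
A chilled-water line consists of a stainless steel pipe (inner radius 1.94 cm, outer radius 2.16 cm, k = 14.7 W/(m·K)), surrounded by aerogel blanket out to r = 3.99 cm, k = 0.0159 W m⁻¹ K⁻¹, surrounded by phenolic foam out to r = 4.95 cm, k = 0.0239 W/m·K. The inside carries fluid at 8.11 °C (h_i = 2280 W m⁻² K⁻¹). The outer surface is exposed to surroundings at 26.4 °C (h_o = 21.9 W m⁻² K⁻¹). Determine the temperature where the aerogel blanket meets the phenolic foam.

Treat each layer as a resistance in series:
  R'_conv,in = 1/(2πr h) = 1/(2π·0.0194·2280) = 0.003598 m·K/W
  R'_stainless steel = ln(0.0216/0.0194)/(2πk) = 0.1074/(2π·14.7) = 0.001163 m·K/W
  R'_aerogel blanket = ln(0.0399/0.0216)/(2πk) = 0.6137/(2π·0.0159) = 6.143 m·K/W
  R'_phenolic foam = ln(0.0495/0.0399)/(2πk) = 0.2156/(2π·0.0239) = 1.436 m·K/W
  R'_conv,out = 1/(2πr h) = 1/(2π·0.0495·21.9) = 0.1468 m·K/W
ΣR = 0.003598 + 0.001163 + 6.143 + 1.436 + 0.1468 = 7.731 m·K/W
Q' = ΔT/ΣR = (8.11 °C − 26.4 °C)/7.731 = -2.366 W/m
From the inner boundary to the aerogel blanket/phenolic foam interface, ΣR_partial = 6.148 m·K/W.
T_interface = T_in − Q'·ΣR_partial = 8.11 °C − (-2.366)(6.148) = 22.7 °C

T = 22.7 °C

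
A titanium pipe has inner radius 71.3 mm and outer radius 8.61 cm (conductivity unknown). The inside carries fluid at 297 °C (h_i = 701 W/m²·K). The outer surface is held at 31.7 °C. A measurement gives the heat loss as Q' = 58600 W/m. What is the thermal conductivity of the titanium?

k = 22.4 W/m·K

ΣR = ΔT/Q' = |297 − 31.7|/58600 = 0.004527 m·K/W
Known resistances:
  R'_conv,in = 1/(2πr h) = 1/(2π·0.0713·701) = 0.003184 m·K/W
R_titanium = ΣR − ΣR_known = 0.004527 − 0.003184 = 0.001343 m·K/W
ln(r₂/r₁)/(2πk) = 0.001343 ⇒ k = 0.1886/(2π·0.001343) = 22.4 W/m·K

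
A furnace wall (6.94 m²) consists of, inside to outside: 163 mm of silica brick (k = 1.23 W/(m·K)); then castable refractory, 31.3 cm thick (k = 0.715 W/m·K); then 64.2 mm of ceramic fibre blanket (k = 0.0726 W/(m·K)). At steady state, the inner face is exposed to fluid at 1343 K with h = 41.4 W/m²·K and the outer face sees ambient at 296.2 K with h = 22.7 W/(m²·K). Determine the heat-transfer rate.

Series thermal resistances, inner to outer:
  R_conv,in = 1/(hA) = 1/(41.4·6.94) = 0.003480 K/W
  R_silica brick = L/(kA) = 0.163/(1.23·6.94) = 0.01910 K/W
  R_castable refractory = L/(kA) = 0.313/(0.715·6.94) = 0.06308 K/W
  R_ceramic fibre blanket = L/(kA) = 0.0642/(0.0726·6.94) = 0.1274 K/W
  R_conv,out = 1/(hA) = 1/(22.7·6.94) = 0.006348 K/W
ΣR = 0.003480 + 0.01910 + 0.06308 + 0.1274 + 0.006348 = 0.2194 K/W
Q = ΔT/ΣR = (1343 K − 296.2 K)/0.2194 = 4770 W

Q = 4.77 kW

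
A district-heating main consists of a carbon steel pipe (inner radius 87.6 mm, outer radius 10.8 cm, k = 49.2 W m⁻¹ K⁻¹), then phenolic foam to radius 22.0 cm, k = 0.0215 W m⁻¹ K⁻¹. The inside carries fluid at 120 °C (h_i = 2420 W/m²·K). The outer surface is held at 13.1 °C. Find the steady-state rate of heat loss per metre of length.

Series thermal resistances, inner to outer:
  R'_conv,in = 1/(2πr h) = 1/(2π·0.0876·2420) = 7.508×10^-4 m·K/W
  R'_carbon steel = ln(0.108/0.0876)/(2πk) = 0.2094/(2π·49.2) = 6.772×10^-4 m·K/W
  R'_phenolic foam = ln(0.220/0.108)/(2πk) = 0.7115/(2π·0.0215) = 5.267 m·K/W
ΣR = 7.508×10^-4 + 6.772×10^-4 + 5.267 = 5.268 m·K/W
Q' = ΔT/ΣR = (120 °C − 13.1 °C)/5.268 = 20.3 W/m

Q' = 20.3 W/m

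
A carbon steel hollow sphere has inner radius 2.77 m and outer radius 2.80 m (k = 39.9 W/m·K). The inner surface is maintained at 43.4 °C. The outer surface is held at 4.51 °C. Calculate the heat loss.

Q = 4πk·ΔT/(1/r₁ − 1/r₂) = 4π × 39.9 × 38.89 / (1/2.77 − 1/2.80) = 5.04×10^6 W

Q = 5.04×10^6 W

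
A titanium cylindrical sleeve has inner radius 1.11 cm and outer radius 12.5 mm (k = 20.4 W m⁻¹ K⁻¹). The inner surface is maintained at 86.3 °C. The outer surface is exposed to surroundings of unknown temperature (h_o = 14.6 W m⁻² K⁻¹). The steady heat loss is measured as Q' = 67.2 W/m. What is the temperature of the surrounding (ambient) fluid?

Sum the resistances:
  R'_titanium = ln(0.0125/0.0111)/(2πk) = 0.1188/(2π·20.4) = 9.267×10^-4 m·K/W
  R'_conv,out = 1/(2πr h) = 1/(2π·0.0125·14.6) = 0.8721 m·K/W
ΣR = 0.8730 m·K/W
ΔT = Q'·ΣR = 67.2 × 0.8730 = 58.67 K
Heat flows outward, so T_out = T_in − ΔT = 86.3 − 58.67 = 27.6 °C

T_out = 27.6 °C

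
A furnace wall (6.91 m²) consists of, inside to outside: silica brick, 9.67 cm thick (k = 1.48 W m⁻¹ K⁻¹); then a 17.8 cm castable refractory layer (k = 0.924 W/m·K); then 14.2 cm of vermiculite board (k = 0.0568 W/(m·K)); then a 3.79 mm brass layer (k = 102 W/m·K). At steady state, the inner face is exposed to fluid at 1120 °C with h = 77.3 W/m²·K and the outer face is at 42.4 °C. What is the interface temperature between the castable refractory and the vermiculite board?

Resistance network (inner→outer):
  R_conv,in = 1/(hA) = 1/(77.3·6.91) = 0.001872 K/W
  R_silica brick = L/(kA) = 0.0967/(1.48·6.91) = 0.009456 K/W
  R_castable refractory = L/(kA) = 0.178/(0.924·6.91) = 0.02788 K/W
  R_vermiculite board = L/(kA) = 0.142/(0.0568·6.91) = 0.3618 K/W
  R_brass = L/(kA) = 0.00379/(102·6.91) = 5.377×10^-6 K/W
ΣR = 0.001872 + 0.009456 + 0.02788 + 0.3618 + 5.377×10^-6 = 0.4010 K/W
Q = ΔT/ΣR = (1120 °C − 42.4 °C)/0.4010 = 2687 W
From the inner boundary to the castable refractory/vermiculite board interface, ΣR_partial = 0.03921 K/W.
T_interface = T_in − Q·ΣR_partial = 1120 °C − (2687)(0.03921) = 1015 °C

T = 1015 °C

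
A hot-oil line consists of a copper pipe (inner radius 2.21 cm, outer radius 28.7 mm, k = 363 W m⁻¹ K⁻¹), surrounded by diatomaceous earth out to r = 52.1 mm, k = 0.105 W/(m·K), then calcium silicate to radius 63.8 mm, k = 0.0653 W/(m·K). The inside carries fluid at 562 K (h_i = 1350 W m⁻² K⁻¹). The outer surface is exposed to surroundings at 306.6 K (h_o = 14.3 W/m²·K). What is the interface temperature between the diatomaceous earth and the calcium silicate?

Resistance network (inner→outer):
  R'_conv,in = 1/(2πr h) = 1/(2π·0.0221·1350) = 0.005335 m·K/W
  R'_copper = ln(0.0287/0.0221)/(2πk) = 0.2613/(2π·363) = 1.146×10^-4 m·K/W
  R'_diatomaceous earth = ln(0.0521/0.0287)/(2πk) = 0.5963/(2π·0.105) = 0.9038 m·K/W
  R'_calcium silicate = ln(0.0638/0.0521)/(2πk) = 0.2026/(2π·0.0653) = 0.4938 m·K/W
  R'_conv,out = 1/(2πr h) = 1/(2π·0.0638·14.3) = 0.1744 m·K/W
ΣR = 0.005335 + 1.146×10^-4 + 0.9038 + 0.4938 + 0.1744 = 1.577 m·K/W
Q' = ΔT/ΣR = (562 K − 306.6 K)/1.577 = 162.0 W/m
From the inner boundary to the diatomaceous earth/calcium silicate interface, ΣR_partial = 0.9092 m·K/W.
T_interface = T_in − Q'·ΣR_partial = 562 K − (162.0)(0.9092) = 415 K

T = 415 K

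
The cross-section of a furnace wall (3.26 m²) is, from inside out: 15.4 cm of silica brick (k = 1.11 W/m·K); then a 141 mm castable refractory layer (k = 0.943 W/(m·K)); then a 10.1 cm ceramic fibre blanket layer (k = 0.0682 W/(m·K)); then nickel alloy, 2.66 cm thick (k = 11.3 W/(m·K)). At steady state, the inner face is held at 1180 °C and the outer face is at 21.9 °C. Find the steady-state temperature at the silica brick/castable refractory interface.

Resistance network (inner→outer):
  R_silica brick = L/(kA) = 0.154/(1.11·3.26) = 0.04256 K/W
  R_castable refractory = L/(kA) = 0.141/(0.943·3.26) = 0.04587 K/W
  R_ceramic fibre blanket = L/(kA) = 0.101/(0.0682·3.26) = 0.4543 K/W
  R_nickel alloy = L/(kA) = 0.0266/(11.3·3.26) = 7.221×10^-4 K/W
ΣR = 0.04256 + 0.04587 + 0.4543 + 7.221×10^-4 = 0.5435 K/W
Q = ΔT/ΣR = (1180 °C − 21.9 °C)/0.5435 = 2131 W
From the inner boundary to the silica brick/castable refractory interface, ΣR_partial = 0.04256 K/W.
T_interface = T_in − Q·ΣR_partial = 1180 °C − (2131)(0.04256) = 1089 °C

T = 1089 °C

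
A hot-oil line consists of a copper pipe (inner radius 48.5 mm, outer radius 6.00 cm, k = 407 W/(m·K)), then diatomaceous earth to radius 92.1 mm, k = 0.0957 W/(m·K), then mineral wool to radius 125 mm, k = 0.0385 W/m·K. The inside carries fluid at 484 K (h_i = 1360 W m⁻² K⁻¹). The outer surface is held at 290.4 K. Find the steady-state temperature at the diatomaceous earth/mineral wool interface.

T = 414 K

Resistance network (inner→outer):
  R'_conv,in = 1/(2πr h) = 1/(2π·0.0485·1360) = 0.002413 m·K/W
  R'_copper = ln(0.0600/0.0485)/(2πk) = 0.2128/(2π·407) = 8.321×10^-5 m·K/W
  R'_diatomaceous earth = ln(0.0921/0.0600)/(2πk) = 0.4285/(2π·0.0957) = 0.7127 m·K/W
  R'_mineral wool = ln(0.125/0.0921)/(2πk) = 0.3054/(2π·0.0385) = 1.263 m·K/W
ΣR = 0.002413 + 8.321×10^-5 + 0.7127 + 1.263 = 1.978 m·K/W
Q' = ΔT/ΣR = (484 K − 290.4 K)/1.978 = 97.88 W/m
From the inner boundary to the diatomaceous earth/mineral wool interface, ΣR_partial = 0.7152 m·K/W.
T_interface = T_in − Q'·ΣR_partial = 484 K − (97.88)(0.7152) = 414 K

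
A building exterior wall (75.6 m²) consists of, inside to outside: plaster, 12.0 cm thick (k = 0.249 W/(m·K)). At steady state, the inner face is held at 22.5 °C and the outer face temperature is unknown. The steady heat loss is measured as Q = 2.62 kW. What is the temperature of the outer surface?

T_out = 5.80 °C

Series resistances:
  R_plaster = L/(kA) = 0.120/(0.249·75.6) = 0.006375 K/W
ΣR = 0.006375 K/W
ΔT = Q·ΣR = 2620 × 0.006375 = 16.70 K
Heat flows outward, so T_out = T_in − ΔT = 22.5 − 16.70 = 5.80 °C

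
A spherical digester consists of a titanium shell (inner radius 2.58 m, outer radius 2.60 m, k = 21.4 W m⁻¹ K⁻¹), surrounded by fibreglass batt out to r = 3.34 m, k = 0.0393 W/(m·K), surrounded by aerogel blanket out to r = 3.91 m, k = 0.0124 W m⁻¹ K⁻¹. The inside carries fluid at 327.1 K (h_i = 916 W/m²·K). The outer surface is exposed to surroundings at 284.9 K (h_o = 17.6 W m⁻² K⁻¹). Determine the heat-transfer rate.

Q = 93.2 W

Treat each layer as a resistance in series:
  R_conv,in = 1/(4πr²h) = 1/(4π·2.58²·916) = 1.305×10^-5 K/W
  R_titanium = (1/2.58 − 1/2.60)/(4πk) = 0.002982/(4π·21.4) = 1.109×10^-5 K/W
  R_fibreglass batt = (1/2.60 − 1/3.34)/(4πk) = 0.08521/(4π·0.0393) = 0.1725 K/W
  R_aerogel blanket = (1/3.34 − 1/3.91)/(4πk) = 0.04365/(4π·0.0124) = 0.2801 K/W
  R_conv,out = 1/(4πr²h) = 1/(4π·3.91²·17.6) = 2.957×10^-4 K/W
ΣR = 1.305×10^-5 + 1.109×10^-5 + 0.1725 + 0.2801 + 2.957×10^-4 = 0.4529 K/W
Q = ΔT/ΣR = (327.1 K − 284.9 K)/0.4529 = 93.2 W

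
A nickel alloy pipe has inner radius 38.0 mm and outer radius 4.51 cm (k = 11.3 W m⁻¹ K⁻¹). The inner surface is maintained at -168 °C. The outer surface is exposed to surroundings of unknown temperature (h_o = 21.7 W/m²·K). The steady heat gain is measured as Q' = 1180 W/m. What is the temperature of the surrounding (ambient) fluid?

Series resistances:
  R'_nickel alloy = ln(0.0451/0.0380)/(2πk) = 0.1713/(2π·11.3) = 0.002413 m·K/W
  R'_conv,out = 1/(2πr h) = 1/(2π·0.0451·21.7) = 0.1626 m·K/W
ΣR = 0.1650 m·K/W
ΔT = Q'·ΣR = 1180 × 0.1650 = 194.7 K
Heat flows inward, so T_out = T_in + ΔT = -168 + 194.7 = 26.7 °C

T_out = 26.7 °C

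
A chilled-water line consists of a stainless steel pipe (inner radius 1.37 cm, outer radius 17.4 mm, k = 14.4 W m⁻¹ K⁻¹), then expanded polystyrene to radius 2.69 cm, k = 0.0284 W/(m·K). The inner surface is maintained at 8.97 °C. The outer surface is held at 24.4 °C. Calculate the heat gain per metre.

Q' = 6.31 W/m

Resistance network (inner→outer):
  R'_stainless steel = ln(0.0174/0.0137)/(2πk) = 0.2391/(2π·14.4) = 0.002642 m·K/W
  R'_expanded polystyrene = ln(0.0269/0.0174)/(2πk) = 0.4357/(2π·0.0284) = 2.441 m·K/W
ΣR = 0.002642 + 2.441 = 2.444 m·K/W
Q' = ΔT/ΣR = (8.97 °C − 24.4 °C)/2.444 = -6.31 W/m
(Negative Q' ⇒ heat flows inward; heat gain = 6.31 W/m.)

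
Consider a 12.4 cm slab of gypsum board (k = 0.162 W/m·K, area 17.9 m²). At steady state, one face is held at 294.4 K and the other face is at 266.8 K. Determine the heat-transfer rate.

Q = 645 W

Q = kA·ΔT/L = 0.162 × 17.9 × |294.4 K − 266.8 K| / 0.124 = 645 W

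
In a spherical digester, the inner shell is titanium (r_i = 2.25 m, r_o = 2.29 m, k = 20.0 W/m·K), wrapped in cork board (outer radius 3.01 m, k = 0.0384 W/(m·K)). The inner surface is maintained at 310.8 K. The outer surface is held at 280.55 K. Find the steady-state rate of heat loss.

Treat each layer as a resistance in series:
  R_titanium = (1/2.25 − 1/2.29)/(4πk) = 0.007763/(4π·20.0) = 3.089×10^-5 K/W
  R_cork board = (1/2.29 − 1/3.01)/(4πk) = 0.1045/(4π·0.0384) = 0.2165 K/W
ΣR = 3.089×10^-5 + 0.2165 = 0.2165 K/W
Q = ΔT/ΣR = (310.8 K − 280.55 K)/0.2165 = 140 W

Q = 140 W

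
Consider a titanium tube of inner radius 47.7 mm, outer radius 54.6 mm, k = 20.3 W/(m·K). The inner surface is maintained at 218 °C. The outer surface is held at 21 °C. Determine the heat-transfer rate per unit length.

Q' = 1.86×10^5 W/m

Q' = 2πk·ΔT/ln(r₂/r₁) = 2π × 20.3 × 197 / ln(0.0546/0.0477) = 1.86×10^5 W/m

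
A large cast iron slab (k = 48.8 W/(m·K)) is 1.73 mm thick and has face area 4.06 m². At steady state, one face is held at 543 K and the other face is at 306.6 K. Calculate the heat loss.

Q = kA·ΔT/L = 48.8 × 4.06 × |543 K − 306.6 K| / 0.00173 = 2.71×10^7 W

Q = 2.71×10^7 W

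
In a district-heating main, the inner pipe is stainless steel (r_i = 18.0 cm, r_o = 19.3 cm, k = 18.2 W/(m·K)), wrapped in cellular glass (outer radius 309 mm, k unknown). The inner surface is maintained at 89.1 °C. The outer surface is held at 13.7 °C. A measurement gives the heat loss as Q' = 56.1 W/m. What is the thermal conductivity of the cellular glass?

k = 0.0558 W/m·K

ΣR = ΔT/Q' = |89.1 − 13.7|/56.1 = 1.344 m·K/W
Known resistances:
  R'_stainless steel = ln(0.193/0.180)/(2πk) = 0.06973/(2π·18.2) = 6.098×10^-4 m·K/W
R_cellular glass = ΣR − ΣR_known = 1.344 − 6.098×10^-4 = 1.343 m·K/W
ln(r₂/r₁)/(2πk) = 1.343 ⇒ k = 0.4707/(2π·1.343) = 0.0558 W/m·K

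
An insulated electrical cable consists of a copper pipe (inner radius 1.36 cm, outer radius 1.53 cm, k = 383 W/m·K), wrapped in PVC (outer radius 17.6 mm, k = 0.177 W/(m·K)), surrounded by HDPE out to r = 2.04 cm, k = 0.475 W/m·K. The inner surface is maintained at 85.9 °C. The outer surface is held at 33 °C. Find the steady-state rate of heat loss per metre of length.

Series thermal resistances, inner to outer:
  R'_copper = ln(0.0153/0.0136)/(2πk) = 0.1178/(2π·383) = 4.894×10^-5 m·K/W
  R'_PVC = ln(0.0176/0.0153)/(2πk) = 0.1400/(2π·0.177) = 0.1259 m·K/W
  R'_HDPE = ln(0.0204/0.0176)/(2πk) = 0.1476/(2π·0.475) = 0.04947 m·K/W
ΣR = 4.894×10^-5 + 0.1259 + 0.04947 = 0.1754 m·K/W
Q' = ΔT/ΣR = (85.9 °C − 33 °C)/0.1754 = 302 W/m

Q' = 302 W/m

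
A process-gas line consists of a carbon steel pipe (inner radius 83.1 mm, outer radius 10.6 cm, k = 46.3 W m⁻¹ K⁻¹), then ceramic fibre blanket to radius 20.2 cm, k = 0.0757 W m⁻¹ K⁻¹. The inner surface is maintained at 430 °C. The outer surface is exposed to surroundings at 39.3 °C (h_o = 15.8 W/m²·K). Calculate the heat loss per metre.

Resistance network (inner→outer):
  R'_carbon steel = ln(0.106/0.0831)/(2πk) = 0.2434/(2π·46.3) = 8.367×10^-4 m·K/W
  R'_ceramic fibre blanket = ln(0.202/0.106)/(2πk) = 0.6448/(2π·0.0757) = 1.356 m·K/W
  R'_conv,out = 1/(2πr h) = 1/(2π·0.202·15.8) = 0.04987 m·K/W
ΣR = 8.367×10^-4 + 1.356 + 0.04987 = 1.407 m·K/W
Q' = ΔT/ΣR = (430 °C − 39.3 °C)/1.407 = 278 W/m

Q' = 278 W/m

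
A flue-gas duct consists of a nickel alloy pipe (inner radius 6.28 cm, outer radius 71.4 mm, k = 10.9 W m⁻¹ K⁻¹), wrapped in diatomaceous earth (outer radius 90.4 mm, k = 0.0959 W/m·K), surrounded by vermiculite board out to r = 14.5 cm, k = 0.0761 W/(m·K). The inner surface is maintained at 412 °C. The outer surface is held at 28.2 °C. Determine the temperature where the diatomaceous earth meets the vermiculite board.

T = 303 °C

Series thermal resistances, inner to outer:
  R'_nickel alloy = ln(0.0714/0.0628)/(2πk) = 0.1283/(2π·10.9) = 0.001874 m·K/W
  R'_diatomaceous earth = ln(0.0904/0.0714)/(2πk) = 0.2359/(2π·0.0959) = 0.3916 m·K/W
  R'_vermiculite board = ln(0.145/0.0904)/(2πk) = 0.4725/(2π·0.0761) = 0.9882 m·K/W
ΣR = 0.001874 + 0.3916 + 0.9882 = 1.382 m·K/W
Q' = ΔT/ΣR = (412 °C − 28.2 °C)/1.382 = 277.7 W/m
From the inner boundary to the diatomaceous earth/vermiculite board interface, ΣR_partial = 0.3935 m·K/W.
T_interface = T_in − Q'·ΣR_partial = 412 °C − (277.7)(0.3935) = 303 °C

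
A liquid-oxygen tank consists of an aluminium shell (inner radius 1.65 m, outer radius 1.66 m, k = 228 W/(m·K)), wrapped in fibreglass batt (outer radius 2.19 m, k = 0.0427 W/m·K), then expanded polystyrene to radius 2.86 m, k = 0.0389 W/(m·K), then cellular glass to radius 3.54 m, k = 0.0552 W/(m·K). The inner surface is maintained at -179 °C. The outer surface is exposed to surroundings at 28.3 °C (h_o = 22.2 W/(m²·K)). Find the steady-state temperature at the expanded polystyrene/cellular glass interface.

Series thermal resistances, inner to outer:
  R_aluminium = (1/1.65 − 1/1.66)/(4πk) = 0.003651/(4π·228) = 1.274×10^-6 K/W
  R_fibreglass batt = (1/1.66 − 1/2.19)/(4πk) = 0.1458/(4π·0.0427) = 0.2717 K/W
  R_expanded polystyrene = (1/2.19 − 1/2.86)/(4πk) = 0.1070/(4π·0.0389) = 0.2188 K/W
  R_cellular glass = (1/2.86 − 1/3.54)/(4πk) = 0.06716/(4π·0.0552) = 0.09683 K/W
  R_conv,out = 1/(4πr²h) = 1/(4π·3.54²·22.2) = 2.860×10^-4 K/W
ΣR = 1.274×10^-6 + 0.2717 + 0.2188 + 0.09683 + 2.860×10^-4 = 0.5876 K/W
Q = ΔT/ΣR = (-179 °C − 28.3 °C)/0.5876 = -352.8 W
From the inner boundary to the expanded polystyrene/cellular glass interface, ΣR_partial = 0.4905 K/W.
T_interface = T_in − Q·ΣR_partial = -179 °C − (-352.8)(0.4905) = -6.0 °C

T = -6.0 °C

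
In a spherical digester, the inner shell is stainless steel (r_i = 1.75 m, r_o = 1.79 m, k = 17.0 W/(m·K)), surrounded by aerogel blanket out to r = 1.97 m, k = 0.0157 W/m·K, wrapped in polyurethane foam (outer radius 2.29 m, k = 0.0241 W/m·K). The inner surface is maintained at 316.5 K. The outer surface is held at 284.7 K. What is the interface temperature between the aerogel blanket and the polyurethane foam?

Treat each layer as a resistance in series:
  R_stainless steel = (1/1.75 − 1/1.79)/(4πk) = 0.01277/(4π·17.0) = 5.977×10^-5 K/W
  R_aerogel blanket = (1/1.79 − 1/1.97)/(4πk) = 0.05105/(4π·0.0157) = 0.2587 K/W
  R_polyurethane foam = (1/1.97 − 1/2.29)/(4πk) = 0.07093/(4π·0.0241) = 0.2342 K/W
ΣR = 5.977×10^-5 + 0.2587 + 0.2342 = 0.4930 K/W
Q = ΔT/ΣR = (316.5 K − 284.7 K)/0.4930 = 64.50 W
From the inner boundary to the aerogel blanket/polyurethane foam interface, ΣR_partial = 0.2588 K/W.
T_interface = T_in − Q·ΣR_partial = 316.5 K − (64.50)(0.2588) = 299.8 K

T = 299.8 K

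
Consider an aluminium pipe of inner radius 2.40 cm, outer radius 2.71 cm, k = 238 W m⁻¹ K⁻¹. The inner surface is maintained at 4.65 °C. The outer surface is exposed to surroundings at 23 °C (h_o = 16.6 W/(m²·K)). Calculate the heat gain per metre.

Treat each layer as a resistance in series:
  R'_aluminium = ln(0.0271/0.0240)/(2πk) = 0.1215/(2π·238) = 8.124×10^-5 m·K/W
  R'_conv,out = 1/(2πr h) = 1/(2π·0.0271·16.6) = 0.3538 m·K/W
ΣR = 8.124×10^-5 + 0.3538 = 0.3539 m·K/W
Q' = ΔT/ΣR = (4.65 °C − 23 °C)/0.3539 = -51.9 W/m
(Negative Q' ⇒ heat flows inward; heat gain = 51.9 W/m.)

Q' = 51.9 W/m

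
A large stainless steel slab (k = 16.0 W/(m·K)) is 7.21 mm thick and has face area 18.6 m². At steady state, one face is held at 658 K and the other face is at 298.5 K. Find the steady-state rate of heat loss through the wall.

Q = 1.48×10^7 W

Q = kA·ΔT/L = 16.0 × 18.6 × |658 K − 298.5 K| / 0.00721 = 1.48×10^7 W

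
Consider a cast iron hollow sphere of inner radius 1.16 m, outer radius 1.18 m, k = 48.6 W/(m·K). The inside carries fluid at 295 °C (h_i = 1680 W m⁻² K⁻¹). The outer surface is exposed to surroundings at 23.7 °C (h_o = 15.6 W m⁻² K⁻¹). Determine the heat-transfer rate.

Q = 72900 W

Treat each layer as a resistance in series:
  R_conv,in = 1/(4πr²h) = 1/(4π·1.16²·1680) = 3.520×10^-5 K/W
  R_cast iron = (1/1.16 − 1/1.18)/(4πk) = 0.01461/(4π·48.6) = 2.392×10^-5 K/W
  R_conv,out = 1/(4πr²h) = 1/(4π·1.18²·15.6) = 0.003664 K/W
ΣR = 3.520×10^-5 + 2.392×10^-5 + 0.003664 = 0.003723 K/W
Q = ΔT/ΣR = (295 °C − 23.7 °C)/0.003723 = 72900 W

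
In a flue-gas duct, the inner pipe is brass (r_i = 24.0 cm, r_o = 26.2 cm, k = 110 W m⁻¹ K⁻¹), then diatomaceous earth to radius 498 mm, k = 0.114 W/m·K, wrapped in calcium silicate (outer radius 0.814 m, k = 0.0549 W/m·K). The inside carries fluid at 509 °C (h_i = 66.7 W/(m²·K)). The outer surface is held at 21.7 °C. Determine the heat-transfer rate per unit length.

Q' = 209 W/m

Resistance network (inner→outer):
  R'_conv,in = 1/(2πr h) = 1/(2π·0.240·66.7) = 0.009942 m·K/W
  R'_brass = ln(0.262/0.240)/(2πk) = 0.08771/(2π·110) = 1.269×10^-4 m·K/W
  R'_diatomaceous earth = ln(0.498/0.262)/(2πk) = 0.6423/(2π·0.114) = 0.8967 m·K/W
  R'_calcium silicate = ln(0.814/0.498)/(2πk) = 0.4914/(2π·0.0549) = 1.424 m·K/W
ΣR = 0.009942 + 1.269×10^-4 + 0.8967 + 1.424 = 2.331 m·K/W
Q' = ΔT/ΣR = (509 °C − 21.7 °C)/2.331 = 209 W/m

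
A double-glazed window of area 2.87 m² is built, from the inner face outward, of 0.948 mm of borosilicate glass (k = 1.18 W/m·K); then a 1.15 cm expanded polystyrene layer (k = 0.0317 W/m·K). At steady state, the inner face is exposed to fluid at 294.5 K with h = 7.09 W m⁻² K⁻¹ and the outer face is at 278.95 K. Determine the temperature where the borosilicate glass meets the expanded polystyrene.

T = 290.1 K

Series thermal resistances, inner to outer:
  R_conv,in = 1/(hA) = 1/(7.09·2.87) = 0.04914 K/W
  R_borosilicate glass = L/(kA) = 9.48×10^-4/(1.18·2.87) = 2.799×10^-4 K/W
  R_expanded polystyrene = L/(kA) = 0.0115/(0.0317·2.87) = 0.1264 K/W
ΣR = 0.04914 + 2.799×10^-4 + 0.1264 = 0.1758 K/W
Q = ΔT/ΣR = (294.5 K − 278.95 K)/0.1758 = 88.45 W
From the inner boundary to the borosilicate glass/expanded polystyrene interface, ΣR_partial = 0.04942 K/W.
T_interface = T_in − Q·ΣR_partial = 294.5 K − (88.45)(0.04942) = 290.1 K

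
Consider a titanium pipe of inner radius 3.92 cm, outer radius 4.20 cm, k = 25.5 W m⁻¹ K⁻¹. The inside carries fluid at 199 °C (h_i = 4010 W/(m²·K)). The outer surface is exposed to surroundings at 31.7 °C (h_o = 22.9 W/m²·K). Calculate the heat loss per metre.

Q' = 1000 W/m

Treat each layer as a resistance in series:
  R'_conv,in = 1/(2πr h) = 1/(2π·0.0392·4010) = 0.001012 m·K/W
  R'_titanium = ln(0.0420/0.0392)/(2πk) = 0.06899/(2π·25.5) = 4.306×10^-4 m·K/W
  R'_conv,out = 1/(2πr h) = 1/(2π·0.0420·22.9) = 0.1655 m·K/W
ΣR = 0.001012 + 4.306×10^-4 + 0.1655 = 0.1669 m·K/W
Q' = ΔT/ΣR = (199 °C − 31.7 °C)/0.1669 = 1000 W/m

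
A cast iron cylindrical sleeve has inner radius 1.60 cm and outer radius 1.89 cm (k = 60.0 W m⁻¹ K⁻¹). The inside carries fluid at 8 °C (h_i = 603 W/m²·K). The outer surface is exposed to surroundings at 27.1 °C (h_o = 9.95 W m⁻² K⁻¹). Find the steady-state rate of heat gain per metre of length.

Treat each layer as a resistance in series:
  R'_conv,in = 1/(2πr h) = 1/(2π·0.0160·603) = 0.01650 m·K/W
  R'_cast iron = ln(0.0189/0.0160)/(2πk) = 0.1666/(2π·60.0) = 4.418×10^-4 m·K/W
  R'_conv,out = 1/(2πr h) = 1/(2π·0.0189·9.95) = 0.8463 m·K/W
ΣR = 0.01650 + 4.418×10^-4 + 0.8463 = 0.8632 m·K/W
Q' = ΔT/ΣR = (8 °C − 27.1 °C)/0.8632 = -22.1 W/m
(Negative Q' ⇒ heat flows inward; heat gain = 22.1 W/m.)

Q' = 22.1 W/m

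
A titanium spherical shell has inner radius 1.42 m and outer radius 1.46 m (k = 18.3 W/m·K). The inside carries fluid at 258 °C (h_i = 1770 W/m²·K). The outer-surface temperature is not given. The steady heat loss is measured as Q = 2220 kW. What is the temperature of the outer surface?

Series resistances:
  R_conv,in = 1/(4πr²h) = 1/(4π·1.42²·1770) = 2.230×10^-5 K/W
  R_titanium = (1/1.42 − 1/1.46)/(4πk) = 0.01929/(4π·18.3) = 8.390×10^-5 K/W
ΣR = 1.062×10^-4 K/W
ΔT = Q·ΣR = 2.22×10^6 × 1.062×10^-4 = 235.8 K
Heat flows outward, so T_out = T_in − ΔT = 258 − 235.8 = 22.2 °C

T_out = 22.2 °C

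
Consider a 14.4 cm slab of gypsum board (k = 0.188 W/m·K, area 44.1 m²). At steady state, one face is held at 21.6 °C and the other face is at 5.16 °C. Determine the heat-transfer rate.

Q = kA·ΔT/L = 0.188 × 44.1 × |21.6 °C − 5.16 °C| / 0.144 = 947 W

Q = 947 W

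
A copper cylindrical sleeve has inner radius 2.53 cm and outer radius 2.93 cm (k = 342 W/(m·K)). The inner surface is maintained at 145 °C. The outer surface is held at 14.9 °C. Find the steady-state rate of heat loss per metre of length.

Q' = 1.90×10^6 W/m

Q' = 2πk·ΔT/ln(r₂/r₁) = 2π × 342 × 130.1 / ln(0.0293/0.0253) = 1.90×10^6 W/m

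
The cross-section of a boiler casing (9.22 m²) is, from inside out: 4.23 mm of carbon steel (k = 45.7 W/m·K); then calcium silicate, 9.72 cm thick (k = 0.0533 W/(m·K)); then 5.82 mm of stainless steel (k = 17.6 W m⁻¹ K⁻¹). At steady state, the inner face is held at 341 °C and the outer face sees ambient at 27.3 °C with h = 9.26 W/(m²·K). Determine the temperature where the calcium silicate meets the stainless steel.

Treat each layer as a resistance in series:
  R_carbon steel = L/(kA) = 0.00423/(45.7·9.22) = 1.004×10^-5 K/W
  R_calcium silicate = L/(kA) = 0.0972/(0.0533·9.22) = 0.1978 K/W
  R_stainless steel = L/(kA) = 0.00582/(17.6·9.22) = 3.587×10^-5 K/W
  R_conv,out = 1/(hA) = 1/(9.26·9.22) = 0.01171 K/W
ΣR = 1.004×10^-5 + 0.1978 + 3.587×10^-5 + 0.01171 = 0.2096 K/W
Q = ΔT/ΣR = (341 °C − 27.3 °C)/0.2096 = 1497 W
From the inner boundary to the calcium silicate/stainless steel interface, ΣR_partial = 0.1978 K/W.
T_interface = T_in − Q·ΣR_partial = 341 °C − (1497)(0.1978) = 44.9 °C

T = 44.9 °C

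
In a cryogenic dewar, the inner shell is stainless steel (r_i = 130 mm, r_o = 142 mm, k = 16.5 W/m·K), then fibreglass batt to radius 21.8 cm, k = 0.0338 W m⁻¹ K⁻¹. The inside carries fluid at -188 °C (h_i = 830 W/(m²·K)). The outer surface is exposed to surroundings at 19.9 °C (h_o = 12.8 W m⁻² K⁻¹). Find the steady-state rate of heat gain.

Q = 35.1 W

Series thermal resistances, inner to outer:
  R_conv,in = 1/(4πr²h) = 1/(4π·0.130²·830) = 0.005673 K/W
  R_stainless steel = (1/0.130 − 1/0.142)/(4πk) = 0.6501/(4π·16.5) = 0.003135 K/W
  R_fibreglass batt = (1/0.142 − 1/0.218)/(4πk) = 2.455/(4π·0.0338) = 5.780 K/W
  R_conv,out = 1/(4πr²h) = 1/(4π·0.218²·12.8) = 0.1308 K/W
ΣR = 0.005673 + 0.003135 + 5.780 + 0.1308 = 5.920 K/W
Q = ΔT/ΣR = (-188 °C − 19.9 °C)/5.920 = -35.1 W
(Negative Q ⇒ heat flows inward; heat gain = 35.1 W.)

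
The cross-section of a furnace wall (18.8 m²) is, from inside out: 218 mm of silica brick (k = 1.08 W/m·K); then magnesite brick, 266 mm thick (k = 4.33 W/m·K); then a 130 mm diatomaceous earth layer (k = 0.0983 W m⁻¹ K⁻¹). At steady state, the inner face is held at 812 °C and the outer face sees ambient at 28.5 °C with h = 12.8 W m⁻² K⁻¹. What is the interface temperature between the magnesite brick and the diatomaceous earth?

T = 688 °C

Resistance network (inner→outer):
  R_silica brick = L/(kA) = 0.218/(1.08·18.8) = 0.01074 K/W
  R_magnesite brick = L/(kA) = 0.266/(4.33·18.8) = 0.003268 K/W
  R_diatomaceous earth = L/(kA) = 0.130/(0.0983·18.8) = 0.07034 K/W
  R_conv,out = 1/(hA) = 1/(12.8·18.8) = 0.004156 K/W
ΣR = 0.01074 + 0.003268 + 0.07034 + 0.004156 = 0.08850 K/W
Q = ΔT/ΣR = (812 °C − 28.5 °C)/0.08850 = 8853 W
From the inner boundary to the magnesite brick/diatomaceous earth interface, ΣR_partial = 0.01401 K/W.
T_interface = T_in − Q·ΣR_partial = 812 °C − (8853)(0.01401) = 688 °C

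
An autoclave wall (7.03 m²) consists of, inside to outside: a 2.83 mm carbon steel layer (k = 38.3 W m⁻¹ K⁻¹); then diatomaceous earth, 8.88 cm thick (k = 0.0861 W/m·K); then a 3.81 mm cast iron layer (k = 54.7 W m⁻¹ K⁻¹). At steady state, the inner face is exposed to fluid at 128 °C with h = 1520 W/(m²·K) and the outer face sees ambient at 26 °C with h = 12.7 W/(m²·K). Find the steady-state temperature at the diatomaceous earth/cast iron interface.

T = 33.2 °C

Treat each layer as a resistance in series:
  R_conv,in = 1/(hA) = 1/(1520·7.03) = 9.358×10^-5 K/W
  R_carbon steel = L/(kA) = 0.00283/(38.3·7.03) = 1.051×10^-5 K/W
  R_diatomaceous earth = L/(kA) = 0.0888/(0.0861·7.03) = 0.1467 K/W
  R_cast iron = L/(kA) = 0.00381/(54.7·7.03) = 9.908×10^-6 K/W
  R_conv,out = 1/(hA) = 1/(12.7·7.03) = 0.01120 K/W
ΣR = 9.358×10^-5 + 1.051×10^-5 + 0.1467 + 9.908×10^-6 + 0.01120 = 0.1580 K/W
Q = ΔT/ΣR = (128 °C − 26 °C)/0.1580 = 645.6 W
From the inner boundary to the diatomaceous earth/cast iron interface, ΣR_partial = 0.1468 K/W.
T_interface = T_in − Q·ΣR_partial = 128 °C − (645.6)(0.1468) = 33.2 °C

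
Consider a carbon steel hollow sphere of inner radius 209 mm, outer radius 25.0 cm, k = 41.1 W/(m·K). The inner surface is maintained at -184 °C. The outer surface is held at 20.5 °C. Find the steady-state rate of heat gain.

Q = 135 kW

Q = 4πk·ΔT/(1/r₁ − 1/r₂) = 4π × 41.1 × 204.5 / (1/0.209 − 1/0.250) = 1.35×10^5 W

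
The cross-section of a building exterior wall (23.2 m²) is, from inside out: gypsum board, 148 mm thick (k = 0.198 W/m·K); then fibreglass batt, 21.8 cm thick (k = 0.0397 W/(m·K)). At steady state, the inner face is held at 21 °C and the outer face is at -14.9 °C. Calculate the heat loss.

Q = 134 W

Resistance network (inner→outer):
  R_gypsum board = L/(kA) = 0.148/(0.198·23.2) = 0.03222 K/W
  R_fibreglass batt = L/(kA) = 0.218/(0.0397·23.2) = 0.2367 K/W
ΣR = 0.03222 + 0.2367 = 0.2689 K/W
Q = ΔT/ΣR = (21 °C − -14.9 °C)/0.2689 = 134 W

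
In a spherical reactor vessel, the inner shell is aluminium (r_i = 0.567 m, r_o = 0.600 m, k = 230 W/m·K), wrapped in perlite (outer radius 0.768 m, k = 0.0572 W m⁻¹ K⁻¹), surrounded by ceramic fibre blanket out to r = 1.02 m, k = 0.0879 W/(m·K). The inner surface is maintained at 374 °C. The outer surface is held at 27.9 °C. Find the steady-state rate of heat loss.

Q = 433 W

Treat each layer as a resistance in series:
  R_aluminium = (1/0.567 − 1/0.600)/(4πk) = 0.09700/(4π·230) = 3.356×10^-5 K/W
  R_perlite = (1/0.600 − 1/0.768)/(4πk) = 0.3646/(4π·0.0572) = 0.5072 K/W
  R_ceramic fibre blanket = (1/0.768 − 1/1.02)/(4πk) = 0.3217/(4π·0.0879) = 0.2912 K/W
ΣR = 3.356×10^-5 + 0.5072 + 0.2912 = 0.7984 K/W
Q = ΔT/ΣR = (374 °C − 27.9 °C)/0.7984 = 433 W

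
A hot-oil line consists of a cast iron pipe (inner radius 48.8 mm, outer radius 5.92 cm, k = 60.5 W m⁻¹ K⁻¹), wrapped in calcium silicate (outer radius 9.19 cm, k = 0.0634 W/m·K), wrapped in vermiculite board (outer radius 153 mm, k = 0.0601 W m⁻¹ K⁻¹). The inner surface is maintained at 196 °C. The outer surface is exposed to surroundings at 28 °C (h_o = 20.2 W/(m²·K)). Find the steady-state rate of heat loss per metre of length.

Q' = 67.0 W/m

Series thermal resistances, inner to outer:
  R'_cast iron = ln(0.0592/0.0488)/(2πk) = 0.1932/(2π·60.5) = 5.082×10^-4 m·K/W
  R'_calcium silicate = ln(0.0919/0.0592)/(2πk) = 0.4398/(2π·0.0634) = 1.104 m·K/W
  R'_vermiculite board = ln(0.153/0.0919)/(2πk) = 0.5097/(2π·0.0601) = 1.350 m·K/W
  R'_conv,out = 1/(2πr h) = 1/(2π·0.153·20.2) = 0.05150 m·K/W
ΣR = 5.082×10^-4 + 1.104 + 1.350 + 0.05150 = 2.506 m·K/W
Q' = ΔT/ΣR = (196 °C − 28 °C)/2.506 = 67.0 W/m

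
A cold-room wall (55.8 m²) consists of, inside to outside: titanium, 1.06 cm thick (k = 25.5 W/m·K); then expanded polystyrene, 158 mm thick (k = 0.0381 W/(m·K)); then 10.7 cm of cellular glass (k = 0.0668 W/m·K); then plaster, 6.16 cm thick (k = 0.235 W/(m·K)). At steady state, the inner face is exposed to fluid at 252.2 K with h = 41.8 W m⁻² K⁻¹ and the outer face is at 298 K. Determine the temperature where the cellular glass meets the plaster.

Resistance network (inner→outer):
  R_conv,in = 1/(hA) = 1/(41.8·55.8) = 4.287×10^-4 K/W
  R_titanium = L/(kA) = 0.0106/(25.5·55.8) = 7.450×10^-6 K/W
  R_expanded polystyrene = L/(kA) = 0.158/(0.0381·55.8) = 0.07432 K/W
  R_cellular glass = L/(kA) = 0.107/(0.0668·55.8) = 0.02871 K/W
  R_plaster = L/(kA) = 0.0616/(0.235·55.8) = 0.004698 K/W
ΣR = 4.287×10^-4 + 7.450×10^-6 + 0.07432 + 0.02871 + 0.004698 = 0.1082 K/W
Q = ΔT/ΣR = (252.2 K − 298 K)/0.1082 = -423.3 W
From the inner boundary to the cellular glass/plaster interface, ΣR_partial = 0.1035 K/W.
T_interface = T_in − Q·ΣR_partial = 252.2 K − (-423.3)(0.1035) = 296.0 K

T = 296.0 K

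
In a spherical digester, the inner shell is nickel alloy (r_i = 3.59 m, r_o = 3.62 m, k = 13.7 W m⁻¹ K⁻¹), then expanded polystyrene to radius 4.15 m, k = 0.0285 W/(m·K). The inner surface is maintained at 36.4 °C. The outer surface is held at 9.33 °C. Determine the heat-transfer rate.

Q = 275 W

Series thermal resistances, inner to outer:
  R_nickel alloy = (1/3.59 − 1/3.62)/(4πk) = 0.002308/(4π·13.7) = 1.341×10^-5 K/W
  R_expanded polystyrene = (1/3.62 − 1/4.15)/(4πk) = 0.03528/(4π·0.0285) = 0.09851 K/W
ΣR = 1.341×10^-5 + 0.09851 = 0.09852 K/W
Q = ΔT/ΣR = (36.4 °C − 9.33 °C)/0.09852 = 275 W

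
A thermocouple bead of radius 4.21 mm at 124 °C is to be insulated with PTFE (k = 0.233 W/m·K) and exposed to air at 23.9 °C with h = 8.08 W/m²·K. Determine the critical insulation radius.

For a sphere, r_cr = 2k_ins/h = 2·0.233/8.08 = 0.0577 m = 5.77 cm

r_cr = 5.77 cm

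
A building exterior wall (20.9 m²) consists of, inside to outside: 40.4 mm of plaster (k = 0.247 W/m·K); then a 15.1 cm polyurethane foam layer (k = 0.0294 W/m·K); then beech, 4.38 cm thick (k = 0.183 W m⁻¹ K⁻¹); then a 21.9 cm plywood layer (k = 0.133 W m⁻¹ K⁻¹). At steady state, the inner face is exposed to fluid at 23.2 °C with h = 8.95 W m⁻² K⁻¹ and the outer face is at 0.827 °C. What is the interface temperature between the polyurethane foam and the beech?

T = 6.61 °C

Treat each layer as a resistance in series:
  R_conv,in = 1/(hA) = 1/(8.95·20.9) = 0.005346 K/W
  R_plaster = L/(kA) = 0.0404/(0.247·20.9) = 0.007826 K/W
  R_polyurethane foam = L/(kA) = 0.151/(0.0294·20.9) = 0.2457 K/W
  R_beech = L/(kA) = 0.0438/(0.183·20.9) = 0.01145 K/W
  R_plywood = L/(kA) = 0.219/(0.133·20.9) = 0.07879 K/W
ΣR = 0.005346 + 0.007826 + 0.2457 + 0.01145 + 0.07879 = 0.3491 K/W
Q = ΔT/ΣR = (23.2 °C − 0.827 °C)/0.3491 = 64.09 W
From the inner boundary to the polyurethane foam/beech interface, ΣR_partial = 0.2589 K/W.
T_interface = T_in − Q·ΣR_partial = 23.2 °C − (64.09)(0.2589) = 6.61 °C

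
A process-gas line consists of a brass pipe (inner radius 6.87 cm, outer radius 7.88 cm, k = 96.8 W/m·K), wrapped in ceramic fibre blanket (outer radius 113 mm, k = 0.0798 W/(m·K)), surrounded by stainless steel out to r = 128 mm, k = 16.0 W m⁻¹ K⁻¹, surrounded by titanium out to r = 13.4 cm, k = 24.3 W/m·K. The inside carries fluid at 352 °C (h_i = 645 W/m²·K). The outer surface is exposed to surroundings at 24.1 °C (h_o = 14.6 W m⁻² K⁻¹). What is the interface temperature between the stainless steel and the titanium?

T = 57.3 °C

Resistance network (inner→outer):
  R'_conv,in = 1/(2πr h) = 1/(2π·0.0687·645) = 0.003592 m·K/W
  R'_brass = ln(0.0788/0.0687)/(2πk) = 0.1372/(2π·96.8) = 2.255×10^-4 m·K/W
  R'_ceramic fibre blanket = ln(0.113/0.0788)/(2πk) = 0.3605/(2π·0.0798) = 0.7189 m·K/W
  R'_stainless steel = ln(0.128/0.113)/(2πk) = 0.1246/(2π·16.0) = 0.001240 m·K/W
  R'_titanium = ln(0.134/0.128)/(2πk) = 0.04581/(2π·24.3) = 3.000×10^-4 m·K/W
  R'_conv,out = 1/(2πr h) = 1/(2π·0.134·14.6) = 0.08135 m·K/W
ΣR = 0.003592 + 2.255×10^-4 + 0.7189 + 0.001240 + 3.000×10^-4 + 0.08135 = 0.8056 m·K/W
Q' = ΔT/ΣR = (352 °C − 24.1 °C)/0.8056 = 407.0 W/m
From the inner boundary to the stainless steel/titanium interface, ΣR_partial = 0.7240 m·K/W.
T_interface = T_in − Q'·ΣR_partial = 352 °C − (407.0)(0.7240) = 57.3 °C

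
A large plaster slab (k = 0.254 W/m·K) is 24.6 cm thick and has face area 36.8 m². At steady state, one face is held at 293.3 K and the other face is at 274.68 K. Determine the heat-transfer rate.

Q = kA·ΔT/L = 0.254 × 36.8 × |293.3 K − 274.68 K| / 0.246 = 707 W

Q = 707 W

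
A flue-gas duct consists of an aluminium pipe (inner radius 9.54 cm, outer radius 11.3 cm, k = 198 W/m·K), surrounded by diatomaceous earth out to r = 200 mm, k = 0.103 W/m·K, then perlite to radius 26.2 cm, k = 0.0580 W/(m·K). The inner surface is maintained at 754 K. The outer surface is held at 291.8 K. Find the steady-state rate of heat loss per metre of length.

Q' = 285 W/m

Series thermal resistances, inner to outer:
  R'_aluminium = ln(0.113/0.0954)/(2πk) = 0.1693/(2π·198) = 1.361×10^-4 m·K/W
  R'_diatomaceous earth = ln(0.200/0.113)/(2πk) = 0.5709/(2π·0.103) = 0.8822 m·K/W
  R'_perlite = ln(0.262/0.200)/(2πk) = 0.2700/(2π·0.0580) = 0.7410 m·K/W
ΣR = 1.361×10^-4 + 0.8822 + 0.7410 = 1.623 m·K/W
Q' = ΔT/ΣR = (754 K − 291.8 K)/1.623 = 285 W/m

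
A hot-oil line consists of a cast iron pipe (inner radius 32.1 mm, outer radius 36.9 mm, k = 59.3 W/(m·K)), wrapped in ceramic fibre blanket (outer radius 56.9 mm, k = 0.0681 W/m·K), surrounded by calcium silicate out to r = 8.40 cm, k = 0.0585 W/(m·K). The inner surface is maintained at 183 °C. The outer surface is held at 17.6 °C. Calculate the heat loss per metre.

Treat each layer as a resistance in series:
  R'_cast iron = ln(0.0369/0.0321)/(2πk) = 0.1394/(2π·59.3) = 3.740×10^-4 m·K/W
  R'_ceramic fibre blanket = ln(0.0569/0.0369)/(2πk) = 0.4331/(2π·0.0681) = 1.012 m·K/W
  R'_calcium silicate = ln(0.0840/0.0569)/(2πk) = 0.3895/(2π·0.0585) = 1.060 m·K/W
ΣR = 3.740×10^-4 + 1.012 + 1.060 = 2.072 m·K/W
Q' = ΔT/ΣR = (183 °C − 17.6 °C)/2.072 = 79.8 W/m

Q' = 79.8 W/m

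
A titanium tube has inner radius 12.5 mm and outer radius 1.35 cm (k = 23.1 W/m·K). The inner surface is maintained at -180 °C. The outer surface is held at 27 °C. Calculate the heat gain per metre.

Q' = 2πk·ΔT/ln(r₂/r₁) = 2π × 23.1 × 207 / ln(0.0135/0.0125) = 3.90×10^5 W/m

Q' = 3.90×10^5 W/m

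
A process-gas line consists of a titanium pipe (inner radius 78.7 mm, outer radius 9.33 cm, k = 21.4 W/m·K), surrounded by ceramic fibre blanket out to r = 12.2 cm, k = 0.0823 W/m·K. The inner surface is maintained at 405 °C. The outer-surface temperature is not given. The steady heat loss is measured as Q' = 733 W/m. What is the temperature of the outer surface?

T_out = 23.9 °C

Series resistances:
  R'_titanium = ln(0.0933/0.0787)/(2πk) = 0.1702/(2π·21.4) = 0.001266 m·K/W
  R'_ceramic fibre blanket = ln(0.122/0.0933)/(2πk) = 0.2682/(2π·0.0823) = 0.5187 m·K/W
ΣR = 0.5199 m·K/W
ΔT = Q'·ΣR = 733 × 0.5199 = 381.1 K
Heat flows outward, so T_out = T_in − ΔT = 405 − 381.1 = 23.9 °C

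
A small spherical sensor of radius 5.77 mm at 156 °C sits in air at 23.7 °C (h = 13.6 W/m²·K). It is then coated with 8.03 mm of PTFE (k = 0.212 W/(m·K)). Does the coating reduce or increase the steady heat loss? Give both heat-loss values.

increases: 0.753 → 1.93 W

Critical radius for a sphere: r_cr = 2k/h = 0.0312 m = 3.12 cm.
Outer radius after coating: r₂ = 0.00577 + 0.00803 = 0.01380 m.
Since r₁ < r_cr and r₂ ≤ r_cr, the coating moves toward the maximum at r_cr — heat loss rises.
Bare: R = 1/(4πr₁²h) = 175.8 K/W; Q = 132.3/175.8 = 0.753 W.
Coated: R = R_cond + R_conv = 68.58 K/W; Q = 132.3/68.58 = 1.93 W.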